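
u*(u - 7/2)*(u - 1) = u^3 - 9*u^2/2 + 7*u/2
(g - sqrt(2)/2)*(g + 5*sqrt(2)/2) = g^2 + 2*sqrt(2)*g - 5/2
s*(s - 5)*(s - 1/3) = s^3 - 16*s^2/3 + 5*s/3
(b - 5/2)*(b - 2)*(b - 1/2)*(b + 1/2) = b^4 - 9*b^3/2 + 19*b^2/4 + 9*b/8 - 5/4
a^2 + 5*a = a*(a + 5)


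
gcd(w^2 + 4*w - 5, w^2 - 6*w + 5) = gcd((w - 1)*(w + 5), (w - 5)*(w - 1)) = w - 1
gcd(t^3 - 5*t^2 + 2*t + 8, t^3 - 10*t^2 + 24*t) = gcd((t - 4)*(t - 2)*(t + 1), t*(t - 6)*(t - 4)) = t - 4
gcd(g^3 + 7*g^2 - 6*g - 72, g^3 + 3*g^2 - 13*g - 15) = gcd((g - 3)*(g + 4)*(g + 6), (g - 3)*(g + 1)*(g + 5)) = g - 3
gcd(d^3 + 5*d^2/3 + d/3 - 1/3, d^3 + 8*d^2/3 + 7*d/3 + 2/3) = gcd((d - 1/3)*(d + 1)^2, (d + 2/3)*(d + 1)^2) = d^2 + 2*d + 1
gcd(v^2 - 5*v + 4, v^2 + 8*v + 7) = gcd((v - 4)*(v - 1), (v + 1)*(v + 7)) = 1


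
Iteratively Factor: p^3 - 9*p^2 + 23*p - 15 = (p - 3)*(p^2 - 6*p + 5) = (p - 3)*(p - 1)*(p - 5)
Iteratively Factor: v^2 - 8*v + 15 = (v - 3)*(v - 5)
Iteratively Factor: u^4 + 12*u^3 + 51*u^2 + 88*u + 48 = (u + 1)*(u^3 + 11*u^2 + 40*u + 48) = (u + 1)*(u + 4)*(u^2 + 7*u + 12) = (u + 1)*(u + 4)^2*(u + 3)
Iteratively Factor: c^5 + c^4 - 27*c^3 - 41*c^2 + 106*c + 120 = (c - 2)*(c^4 + 3*c^3 - 21*c^2 - 83*c - 60) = (c - 5)*(c - 2)*(c^3 + 8*c^2 + 19*c + 12) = (c - 5)*(c - 2)*(c + 3)*(c^2 + 5*c + 4) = (c - 5)*(c - 2)*(c + 1)*(c + 3)*(c + 4)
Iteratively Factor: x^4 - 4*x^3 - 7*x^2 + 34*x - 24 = (x + 3)*(x^3 - 7*x^2 + 14*x - 8) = (x - 4)*(x + 3)*(x^2 - 3*x + 2) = (x - 4)*(x - 2)*(x + 3)*(x - 1)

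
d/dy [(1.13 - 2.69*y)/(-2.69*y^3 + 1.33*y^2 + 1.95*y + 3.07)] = (-14.4722*y^3 + 12.6968*y^2 - 3.0058*y - 10.4618)/(7.2361*y^6 - 7.1554*y^5 - 8.7221*y^4 - 11.3296*y^3 + 11.9687*y^2 + 11.973*y + 9.4249)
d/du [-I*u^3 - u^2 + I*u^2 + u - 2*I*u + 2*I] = -3*I*u^2 - 2*u*(1 - I) + 1 - 2*I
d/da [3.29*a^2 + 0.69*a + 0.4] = 6.58*a + 0.69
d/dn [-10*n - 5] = -10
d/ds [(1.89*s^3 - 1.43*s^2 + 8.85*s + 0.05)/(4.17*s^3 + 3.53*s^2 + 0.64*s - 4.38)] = (12.6348*s^4 - 71.3898*s^3 - 57.6158*s^2 + 12.1738*s - 38.795)/(17.3889*s^6 + 29.4402*s^5 + 17.7985*s^4 - 32.0108*s^3 - 30.5132*s^2 - 5.6064*s + 19.1844)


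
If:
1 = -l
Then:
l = -1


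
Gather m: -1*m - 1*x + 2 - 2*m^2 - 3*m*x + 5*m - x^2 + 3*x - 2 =-2*m^2 + m*(4 - 3*x) - x^2 + 2*x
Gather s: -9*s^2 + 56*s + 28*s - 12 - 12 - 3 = -9*s^2 + 84*s - 27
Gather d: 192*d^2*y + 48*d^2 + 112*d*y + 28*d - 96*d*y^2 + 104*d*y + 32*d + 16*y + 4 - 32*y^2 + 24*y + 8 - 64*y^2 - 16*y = d^2*(192*y + 48) + d*(-96*y^2 + 216*y + 60) - 96*y^2 + 24*y + 12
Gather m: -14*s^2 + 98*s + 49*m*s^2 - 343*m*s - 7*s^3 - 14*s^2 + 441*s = m*(49*s^2 - 343*s) - 7*s^3 - 28*s^2 + 539*s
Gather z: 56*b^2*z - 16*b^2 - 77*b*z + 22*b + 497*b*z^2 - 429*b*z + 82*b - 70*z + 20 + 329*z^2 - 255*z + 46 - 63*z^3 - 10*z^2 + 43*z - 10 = -16*b^2 + 104*b - 63*z^3 + z^2*(497*b + 319) + z*(56*b^2 - 506*b - 282) + 56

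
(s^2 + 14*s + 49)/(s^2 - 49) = (s + 7)/(s - 7)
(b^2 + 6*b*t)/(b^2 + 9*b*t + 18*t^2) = b/(b + 3*t)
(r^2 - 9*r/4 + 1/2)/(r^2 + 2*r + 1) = (4*r^2 - 9*r + 2)/(4*(r^2 + 2*r + 1))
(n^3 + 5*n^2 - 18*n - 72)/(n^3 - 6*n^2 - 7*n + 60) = (n + 6)/(n - 5)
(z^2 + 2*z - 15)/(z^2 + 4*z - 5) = (z - 3)/(z - 1)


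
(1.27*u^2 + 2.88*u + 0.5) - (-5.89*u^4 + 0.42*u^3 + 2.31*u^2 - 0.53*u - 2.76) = 5.89*u^4 - 0.42*u^3 - 1.04*u^2 + 3.41*u + 3.26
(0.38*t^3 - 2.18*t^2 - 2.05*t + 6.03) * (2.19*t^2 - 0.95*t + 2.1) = 0.8322*t^5 - 5.1352*t^4 - 1.6205*t^3 + 10.5752*t^2 - 10.0335*t + 12.663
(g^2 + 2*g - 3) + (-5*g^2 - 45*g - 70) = -4*g^2 - 43*g - 73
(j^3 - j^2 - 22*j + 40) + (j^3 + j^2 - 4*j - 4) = 2*j^3 - 26*j + 36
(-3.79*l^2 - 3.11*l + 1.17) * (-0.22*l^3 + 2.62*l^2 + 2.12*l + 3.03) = 0.8338*l^5 - 9.2456*l^4 - 16.4404*l^3 - 15.0115*l^2 - 6.9429*l + 3.5451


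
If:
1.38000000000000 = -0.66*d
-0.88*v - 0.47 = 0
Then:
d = -2.09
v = -0.53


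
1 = 1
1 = 1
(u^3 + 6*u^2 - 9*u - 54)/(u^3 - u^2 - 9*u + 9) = (u + 6)/(u - 1)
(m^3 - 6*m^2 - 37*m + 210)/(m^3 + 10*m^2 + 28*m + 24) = (m^2 - 12*m + 35)/(m^2 + 4*m + 4)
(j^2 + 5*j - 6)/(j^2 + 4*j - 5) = (j + 6)/(j + 5)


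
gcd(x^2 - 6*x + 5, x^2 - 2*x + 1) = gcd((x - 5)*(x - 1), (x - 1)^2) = x - 1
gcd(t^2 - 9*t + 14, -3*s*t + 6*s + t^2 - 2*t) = t - 2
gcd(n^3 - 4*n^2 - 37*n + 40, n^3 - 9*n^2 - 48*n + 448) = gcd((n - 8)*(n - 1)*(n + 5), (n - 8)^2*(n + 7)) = n - 8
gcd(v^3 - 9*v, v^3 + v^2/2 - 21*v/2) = v^2 - 3*v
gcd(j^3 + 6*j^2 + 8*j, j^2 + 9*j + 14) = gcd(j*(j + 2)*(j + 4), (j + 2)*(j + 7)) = j + 2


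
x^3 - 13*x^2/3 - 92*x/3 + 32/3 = (x - 8)*(x - 1/3)*(x + 4)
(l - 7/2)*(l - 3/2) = l^2 - 5*l + 21/4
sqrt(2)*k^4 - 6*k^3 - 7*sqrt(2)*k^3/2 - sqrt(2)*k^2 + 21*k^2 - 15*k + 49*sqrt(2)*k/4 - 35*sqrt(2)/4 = (k - 5/2)*(k - 1)*(k - 7*sqrt(2)/2)*(sqrt(2)*k + 1)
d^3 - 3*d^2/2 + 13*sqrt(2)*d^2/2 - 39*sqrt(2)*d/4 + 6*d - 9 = (d - 3/2)*(d + sqrt(2)/2)*(d + 6*sqrt(2))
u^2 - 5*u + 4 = (u - 4)*(u - 1)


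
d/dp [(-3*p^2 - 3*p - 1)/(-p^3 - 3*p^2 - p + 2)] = (-3*p^4 - 6*p^3 - 9*p^2 - 18*p - 7)/(p^6 + 6*p^5 + 11*p^4 + 2*p^3 - 11*p^2 - 4*p + 4)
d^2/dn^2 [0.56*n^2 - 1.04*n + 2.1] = 1.12000000000000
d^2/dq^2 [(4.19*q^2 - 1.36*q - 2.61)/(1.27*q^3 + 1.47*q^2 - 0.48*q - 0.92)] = (13.516102*q^6 - 13.161264*q^5 - 50.424588*q^4 - 11.0462319999999*q^3 - 9.36230999999999*q^2 - 18.283032*q + 0.0317680000000025)/(2.048383*q^9 + 7.112889*q^8 + 5.910453*q^7 - 6.651753*q^6 - 12.53916*q^5 - 1.583028*q^4 + 7.009104*q^3 + 3.09672*q^2 - 1.218816*q - 0.778688)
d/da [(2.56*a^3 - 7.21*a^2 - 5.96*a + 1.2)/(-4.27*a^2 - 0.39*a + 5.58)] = (-10.9312*a^4 - 1.9968*a^3 + 20.2171*a^2 - 70.2156*a - 32.7888)/(18.2329*a^4 + 3.3306*a^3 - 47.5011*a^2 - 4.3524*a + 31.1364)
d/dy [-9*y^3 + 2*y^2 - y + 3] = -27*y^2 + 4*y - 1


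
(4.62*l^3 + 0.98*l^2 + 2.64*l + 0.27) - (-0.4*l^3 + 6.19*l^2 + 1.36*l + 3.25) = 5.02*l^3 - 5.21*l^2 + 1.28*l - 2.98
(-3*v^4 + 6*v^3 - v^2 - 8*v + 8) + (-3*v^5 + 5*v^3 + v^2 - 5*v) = -3*v^5 - 3*v^4 + 11*v^3 - 13*v + 8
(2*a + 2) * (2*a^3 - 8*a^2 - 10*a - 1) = 4*a^4 - 12*a^3 - 36*a^2 - 22*a - 2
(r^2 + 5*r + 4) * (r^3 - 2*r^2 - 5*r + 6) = r^5 + 3*r^4 - 11*r^3 - 27*r^2 + 10*r + 24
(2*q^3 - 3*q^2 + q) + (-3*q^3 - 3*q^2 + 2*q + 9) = -q^3 - 6*q^2 + 3*q + 9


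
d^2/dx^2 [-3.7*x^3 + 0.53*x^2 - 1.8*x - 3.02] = 1.06 - 22.2*x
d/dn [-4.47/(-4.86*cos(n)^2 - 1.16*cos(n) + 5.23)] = (43.4484*cos(n) + 5.1852)*sin(n)/(4.86*cos(n)^2 + 1.16*cos(n) - 5.23)^2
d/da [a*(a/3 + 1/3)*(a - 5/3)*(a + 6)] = 4*a^3/3 + 16*a^2/3 - 34*a/9 - 10/3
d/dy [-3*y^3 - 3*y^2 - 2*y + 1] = -9*y^2 - 6*y - 2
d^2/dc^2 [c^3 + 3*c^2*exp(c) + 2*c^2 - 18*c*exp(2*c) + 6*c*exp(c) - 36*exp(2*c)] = 3*c^2*exp(c) - 72*c*exp(2*c) + 18*c*exp(c) + 6*c - 216*exp(2*c) + 18*exp(c) + 4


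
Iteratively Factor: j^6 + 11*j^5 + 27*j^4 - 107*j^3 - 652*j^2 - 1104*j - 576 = (j + 4)*(j^5 + 7*j^4 - j^3 - 103*j^2 - 240*j - 144) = (j + 3)*(j + 4)*(j^4 + 4*j^3 - 13*j^2 - 64*j - 48) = (j - 4)*(j + 3)*(j + 4)*(j^3 + 8*j^2 + 19*j + 12) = (j - 4)*(j + 3)^2*(j + 4)*(j^2 + 5*j + 4) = (j - 4)*(j + 3)^2*(j + 4)^2*(j + 1)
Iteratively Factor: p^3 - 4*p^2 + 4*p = (p)*(p^2 - 4*p + 4) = p*(p - 2)*(p - 2)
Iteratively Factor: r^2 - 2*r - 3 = (r + 1)*(r - 3)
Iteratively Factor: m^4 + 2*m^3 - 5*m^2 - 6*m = (m + 3)*(m^3 - m^2 - 2*m) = m*(m + 3)*(m^2 - m - 2) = m*(m - 2)*(m + 3)*(m + 1)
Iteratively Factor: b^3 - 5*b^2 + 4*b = (b - 1)*(b^2 - 4*b) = b*(b - 1)*(b - 4)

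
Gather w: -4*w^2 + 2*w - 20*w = -4*w^2 - 18*w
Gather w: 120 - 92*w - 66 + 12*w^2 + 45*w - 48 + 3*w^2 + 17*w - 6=15*w^2 - 30*w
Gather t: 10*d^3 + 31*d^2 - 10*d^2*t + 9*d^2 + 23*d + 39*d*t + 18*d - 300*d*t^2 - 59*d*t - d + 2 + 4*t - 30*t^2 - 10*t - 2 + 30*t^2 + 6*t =10*d^3 + 40*d^2 - 300*d*t^2 + 40*d + t*(-10*d^2 - 20*d)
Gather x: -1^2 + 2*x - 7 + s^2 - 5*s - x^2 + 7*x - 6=s^2 - 5*s - x^2 + 9*x - 14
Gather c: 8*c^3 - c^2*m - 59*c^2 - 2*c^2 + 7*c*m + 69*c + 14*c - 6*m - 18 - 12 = 8*c^3 + c^2*(-m - 61) + c*(7*m + 83) - 6*m - 30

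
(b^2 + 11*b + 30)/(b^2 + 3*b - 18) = (b + 5)/(b - 3)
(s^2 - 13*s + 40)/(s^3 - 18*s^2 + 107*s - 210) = (s - 8)/(s^2 - 13*s + 42)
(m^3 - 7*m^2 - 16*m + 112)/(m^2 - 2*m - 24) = (m^2 - 11*m + 28)/(m - 6)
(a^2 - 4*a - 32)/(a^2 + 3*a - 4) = (a - 8)/(a - 1)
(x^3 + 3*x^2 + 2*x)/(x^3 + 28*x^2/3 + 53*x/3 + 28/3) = 3*x*(x + 2)/(3*x^2 + 25*x + 28)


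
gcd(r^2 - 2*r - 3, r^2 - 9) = r - 3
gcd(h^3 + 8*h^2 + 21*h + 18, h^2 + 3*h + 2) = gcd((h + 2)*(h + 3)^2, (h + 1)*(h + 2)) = h + 2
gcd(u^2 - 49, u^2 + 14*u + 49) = u + 7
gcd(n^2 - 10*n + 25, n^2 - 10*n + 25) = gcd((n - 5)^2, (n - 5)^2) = n^2 - 10*n + 25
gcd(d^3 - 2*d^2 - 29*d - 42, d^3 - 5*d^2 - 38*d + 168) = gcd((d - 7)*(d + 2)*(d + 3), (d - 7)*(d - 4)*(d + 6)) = d - 7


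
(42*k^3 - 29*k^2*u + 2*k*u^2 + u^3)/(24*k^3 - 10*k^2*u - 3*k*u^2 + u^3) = (-21*k^2 + 4*k*u + u^2)/(-12*k^2 - k*u + u^2)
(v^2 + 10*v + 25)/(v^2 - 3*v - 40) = (v + 5)/(v - 8)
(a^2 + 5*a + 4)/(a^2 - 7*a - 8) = (a + 4)/(a - 8)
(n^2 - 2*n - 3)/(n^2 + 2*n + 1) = (n - 3)/(n + 1)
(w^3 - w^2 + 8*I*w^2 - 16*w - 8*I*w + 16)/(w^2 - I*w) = (w^3 + w^2*(-1 + 8*I) - 8*w*(2 + I) + 16)/(w*(w - I))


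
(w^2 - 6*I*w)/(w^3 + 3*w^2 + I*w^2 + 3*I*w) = (w - 6*I)/(w^2 + w*(3 + I) + 3*I)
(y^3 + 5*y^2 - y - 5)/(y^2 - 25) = (y^2 - 1)/(y - 5)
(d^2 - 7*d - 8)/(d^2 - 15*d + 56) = (d + 1)/(d - 7)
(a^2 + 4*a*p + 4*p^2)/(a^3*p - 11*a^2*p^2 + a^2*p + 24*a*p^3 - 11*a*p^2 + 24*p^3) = (a^2 + 4*a*p + 4*p^2)/(p*(a^3 - 11*a^2*p + a^2 + 24*a*p^2 - 11*a*p + 24*p^2))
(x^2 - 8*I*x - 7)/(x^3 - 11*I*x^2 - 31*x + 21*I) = 1/(x - 3*I)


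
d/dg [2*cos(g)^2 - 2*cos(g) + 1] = 2*sin(g) - 2*sin(2*g)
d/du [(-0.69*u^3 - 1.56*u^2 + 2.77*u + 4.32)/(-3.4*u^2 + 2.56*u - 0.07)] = (2.346*u^4 - 3.5328*u^3 + 5.5693*u^2 + 29.5944*u - 11.2531)/(11.56*u^4 - 17.408*u^3 + 7.0296*u^2 - 0.3584*u + 0.0049)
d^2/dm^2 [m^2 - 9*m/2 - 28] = 2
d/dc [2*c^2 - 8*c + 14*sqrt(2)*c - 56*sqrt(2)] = 4*c - 8 + 14*sqrt(2)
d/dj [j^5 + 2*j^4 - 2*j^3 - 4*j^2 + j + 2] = 5*j^4 + 8*j^3 - 6*j^2 - 8*j + 1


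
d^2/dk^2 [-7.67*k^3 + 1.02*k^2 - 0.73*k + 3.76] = 2.04 - 46.02*k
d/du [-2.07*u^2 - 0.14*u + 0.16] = -4.14*u - 0.14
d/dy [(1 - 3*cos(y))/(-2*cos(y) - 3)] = -11*sin(y)/(2*cos(y) + 3)^2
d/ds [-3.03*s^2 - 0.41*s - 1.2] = -6.06*s - 0.41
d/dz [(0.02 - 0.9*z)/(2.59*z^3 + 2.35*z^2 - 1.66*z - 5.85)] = (4.662*z^3 + 1.9596*z^2 - 0.0940000000000001*z + 5.2982)/(6.7081*z^6 + 12.173*z^5 - 3.0763*z^4 - 38.105*z^3 - 24.7394*z^2 + 19.422*z + 34.2225)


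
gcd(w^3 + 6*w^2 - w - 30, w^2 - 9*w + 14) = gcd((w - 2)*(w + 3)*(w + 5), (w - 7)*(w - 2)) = w - 2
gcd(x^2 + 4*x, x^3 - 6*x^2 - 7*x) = x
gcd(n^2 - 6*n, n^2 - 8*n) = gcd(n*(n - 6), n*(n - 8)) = n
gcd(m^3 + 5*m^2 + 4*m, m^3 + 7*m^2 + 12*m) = m^2 + 4*m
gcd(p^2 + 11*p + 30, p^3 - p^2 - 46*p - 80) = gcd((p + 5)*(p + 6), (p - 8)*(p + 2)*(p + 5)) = p + 5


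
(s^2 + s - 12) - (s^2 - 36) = s + 24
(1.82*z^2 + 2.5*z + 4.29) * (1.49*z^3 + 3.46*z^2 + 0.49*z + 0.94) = 2.7118*z^5 + 10.0222*z^4 + 15.9339*z^3 + 17.7792*z^2 + 4.4521*z + 4.0326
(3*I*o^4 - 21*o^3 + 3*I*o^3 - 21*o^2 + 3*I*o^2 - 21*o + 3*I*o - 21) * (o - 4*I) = 3*I*o^5 - 9*o^4 + 3*I*o^4 - 9*o^3 + 87*I*o^3 - 9*o^2 + 87*I*o^2 - 9*o + 84*I*o + 84*I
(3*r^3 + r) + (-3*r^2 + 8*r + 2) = 3*r^3 - 3*r^2 + 9*r + 2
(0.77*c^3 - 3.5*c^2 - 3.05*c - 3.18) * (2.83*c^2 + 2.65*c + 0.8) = 2.1791*c^5 - 7.8645*c^4 - 17.2905*c^3 - 19.8819*c^2 - 10.867*c - 2.544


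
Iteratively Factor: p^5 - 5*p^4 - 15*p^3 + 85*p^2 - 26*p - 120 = (p - 2)*(p^4 - 3*p^3 - 21*p^2 + 43*p + 60) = (p - 2)*(p + 1)*(p^3 - 4*p^2 - 17*p + 60) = (p - 3)*(p - 2)*(p + 1)*(p^2 - p - 20) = (p - 3)*(p - 2)*(p + 1)*(p + 4)*(p - 5)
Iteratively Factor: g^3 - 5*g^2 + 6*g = (g - 3)*(g^2 - 2*g) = g*(g - 3)*(g - 2)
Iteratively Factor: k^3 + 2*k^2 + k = (k + 1)*(k^2 + k) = k*(k + 1)*(k + 1)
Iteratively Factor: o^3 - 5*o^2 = (o)*(o^2 - 5*o) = o*(o - 5)*(o)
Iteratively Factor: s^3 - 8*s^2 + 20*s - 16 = (s - 2)*(s^2 - 6*s + 8) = (s - 2)^2*(s - 4)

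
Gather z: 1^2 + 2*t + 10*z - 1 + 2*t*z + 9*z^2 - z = 2*t + 9*z^2 + z*(2*t + 9)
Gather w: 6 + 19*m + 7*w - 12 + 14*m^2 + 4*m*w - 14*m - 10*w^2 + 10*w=14*m^2 + 5*m - 10*w^2 + w*(4*m + 17) - 6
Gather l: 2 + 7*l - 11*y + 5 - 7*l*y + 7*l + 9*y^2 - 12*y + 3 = l*(14 - 7*y) + 9*y^2 - 23*y + 10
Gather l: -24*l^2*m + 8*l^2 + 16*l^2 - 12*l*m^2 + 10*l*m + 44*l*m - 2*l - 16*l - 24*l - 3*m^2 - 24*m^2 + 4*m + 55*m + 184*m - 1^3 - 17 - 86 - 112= l^2*(24 - 24*m) + l*(-12*m^2 + 54*m - 42) - 27*m^2 + 243*m - 216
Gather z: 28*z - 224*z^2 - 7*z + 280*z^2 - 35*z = 56*z^2 - 14*z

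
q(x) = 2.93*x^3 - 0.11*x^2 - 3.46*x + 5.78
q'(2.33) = 43.75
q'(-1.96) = 30.74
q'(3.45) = 100.40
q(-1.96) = -9.92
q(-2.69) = -42.74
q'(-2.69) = 60.74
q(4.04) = 183.21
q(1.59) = 11.78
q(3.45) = 112.85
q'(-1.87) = 27.69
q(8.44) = 1730.29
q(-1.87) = -7.29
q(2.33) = 34.18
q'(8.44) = 620.83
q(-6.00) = -610.30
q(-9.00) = -2107.96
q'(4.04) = 139.12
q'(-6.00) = 314.30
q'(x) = 8.79*x^2 - 0.22*x - 3.46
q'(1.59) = 18.41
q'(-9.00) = 710.51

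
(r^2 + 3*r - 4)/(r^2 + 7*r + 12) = (r - 1)/(r + 3)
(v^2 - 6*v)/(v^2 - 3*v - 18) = v/(v + 3)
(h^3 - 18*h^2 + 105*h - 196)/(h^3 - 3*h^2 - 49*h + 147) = (h^2 - 11*h + 28)/(h^2 + 4*h - 21)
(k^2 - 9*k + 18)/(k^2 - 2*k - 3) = (k - 6)/(k + 1)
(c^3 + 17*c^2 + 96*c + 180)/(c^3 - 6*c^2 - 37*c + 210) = (c^2 + 11*c + 30)/(c^2 - 12*c + 35)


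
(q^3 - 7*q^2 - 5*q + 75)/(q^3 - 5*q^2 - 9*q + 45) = (q - 5)/(q - 3)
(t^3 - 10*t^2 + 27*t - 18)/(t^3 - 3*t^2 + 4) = (t^3 - 10*t^2 + 27*t - 18)/(t^3 - 3*t^2 + 4)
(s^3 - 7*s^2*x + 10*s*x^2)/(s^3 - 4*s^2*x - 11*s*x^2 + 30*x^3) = s/(s + 3*x)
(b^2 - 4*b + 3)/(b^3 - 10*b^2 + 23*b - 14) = (b - 3)/(b^2 - 9*b + 14)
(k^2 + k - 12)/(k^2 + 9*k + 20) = (k - 3)/(k + 5)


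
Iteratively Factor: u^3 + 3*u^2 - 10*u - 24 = (u + 4)*(u^2 - u - 6) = (u - 3)*(u + 4)*(u + 2)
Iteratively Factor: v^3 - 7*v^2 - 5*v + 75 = (v - 5)*(v^2 - 2*v - 15) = (v - 5)*(v + 3)*(v - 5)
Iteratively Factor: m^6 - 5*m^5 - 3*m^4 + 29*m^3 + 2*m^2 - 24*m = (m - 3)*(m^5 - 2*m^4 - 9*m^3 + 2*m^2 + 8*m) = (m - 3)*(m + 1)*(m^4 - 3*m^3 - 6*m^2 + 8*m) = (m - 3)*(m - 1)*(m + 1)*(m^3 - 2*m^2 - 8*m) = m*(m - 3)*(m - 1)*(m + 1)*(m^2 - 2*m - 8) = m*(m - 4)*(m - 3)*(m - 1)*(m + 1)*(m + 2)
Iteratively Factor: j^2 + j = (j + 1)*(j)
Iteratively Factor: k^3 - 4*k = (k - 2)*(k^2 + 2*k) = (k - 2)*(k + 2)*(k)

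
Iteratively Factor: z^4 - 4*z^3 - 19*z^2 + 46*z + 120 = (z - 4)*(z^3 - 19*z - 30) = (z - 5)*(z - 4)*(z^2 + 5*z + 6) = (z - 5)*(z - 4)*(z + 2)*(z + 3)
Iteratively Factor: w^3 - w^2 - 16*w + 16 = (w + 4)*(w^2 - 5*w + 4) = (w - 1)*(w + 4)*(w - 4)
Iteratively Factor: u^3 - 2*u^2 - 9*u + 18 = (u - 3)*(u^2 + u - 6) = (u - 3)*(u - 2)*(u + 3)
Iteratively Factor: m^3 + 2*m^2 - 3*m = (m - 1)*(m^2 + 3*m) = (m - 1)*(m + 3)*(m)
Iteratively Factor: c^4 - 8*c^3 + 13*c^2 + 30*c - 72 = (c - 3)*(c^3 - 5*c^2 - 2*c + 24) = (c - 3)^2*(c^2 - 2*c - 8) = (c - 4)*(c - 3)^2*(c + 2)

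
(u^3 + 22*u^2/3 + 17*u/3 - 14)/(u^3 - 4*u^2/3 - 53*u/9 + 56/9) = 3*(u + 6)/(3*u - 8)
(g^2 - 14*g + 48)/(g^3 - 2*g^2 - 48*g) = (g - 6)/(g*(g + 6))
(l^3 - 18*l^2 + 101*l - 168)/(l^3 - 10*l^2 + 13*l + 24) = (l - 7)/(l + 1)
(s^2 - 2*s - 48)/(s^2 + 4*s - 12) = (s - 8)/(s - 2)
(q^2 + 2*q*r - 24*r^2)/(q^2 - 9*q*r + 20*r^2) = (q + 6*r)/(q - 5*r)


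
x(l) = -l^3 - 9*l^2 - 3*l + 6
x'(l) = -3*l^2 - 18*l - 3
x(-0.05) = 6.13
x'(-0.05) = -2.11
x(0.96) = -6.06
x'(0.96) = -23.04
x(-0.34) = 6.02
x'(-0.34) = 2.77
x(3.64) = -172.39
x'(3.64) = -108.27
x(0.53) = 1.73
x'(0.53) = -13.38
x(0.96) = -6.06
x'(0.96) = -23.04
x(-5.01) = -79.12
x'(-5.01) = 11.88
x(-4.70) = -74.89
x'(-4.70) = 15.33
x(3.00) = -111.00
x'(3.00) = -84.00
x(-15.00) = 1401.00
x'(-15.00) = -408.00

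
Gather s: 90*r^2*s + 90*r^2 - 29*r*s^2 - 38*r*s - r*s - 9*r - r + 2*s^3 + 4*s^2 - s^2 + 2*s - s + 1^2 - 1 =90*r^2 - 10*r + 2*s^3 + s^2*(3 - 29*r) + s*(90*r^2 - 39*r + 1)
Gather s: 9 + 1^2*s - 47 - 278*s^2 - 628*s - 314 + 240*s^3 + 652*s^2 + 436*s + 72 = 240*s^3 + 374*s^2 - 191*s - 280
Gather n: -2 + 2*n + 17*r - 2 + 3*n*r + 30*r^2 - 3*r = n*(3*r + 2) + 30*r^2 + 14*r - 4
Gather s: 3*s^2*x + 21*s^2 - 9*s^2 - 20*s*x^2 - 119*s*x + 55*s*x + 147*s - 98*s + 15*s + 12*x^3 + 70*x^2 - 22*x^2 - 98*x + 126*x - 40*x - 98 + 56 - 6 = s^2*(3*x + 12) + s*(-20*x^2 - 64*x + 64) + 12*x^3 + 48*x^2 - 12*x - 48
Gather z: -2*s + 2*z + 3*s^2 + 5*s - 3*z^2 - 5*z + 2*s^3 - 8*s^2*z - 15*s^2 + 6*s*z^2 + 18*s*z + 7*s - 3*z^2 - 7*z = 2*s^3 - 12*s^2 + 10*s + z^2*(6*s - 6) + z*(-8*s^2 + 18*s - 10)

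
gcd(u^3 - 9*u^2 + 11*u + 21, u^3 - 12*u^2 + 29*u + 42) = u^2 - 6*u - 7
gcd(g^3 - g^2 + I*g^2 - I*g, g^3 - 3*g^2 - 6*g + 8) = g - 1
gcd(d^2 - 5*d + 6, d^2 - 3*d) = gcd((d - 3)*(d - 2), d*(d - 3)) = d - 3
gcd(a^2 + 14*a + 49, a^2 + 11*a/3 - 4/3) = 1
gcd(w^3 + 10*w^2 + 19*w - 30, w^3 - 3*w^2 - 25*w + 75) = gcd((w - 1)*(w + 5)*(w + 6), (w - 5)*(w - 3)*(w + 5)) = w + 5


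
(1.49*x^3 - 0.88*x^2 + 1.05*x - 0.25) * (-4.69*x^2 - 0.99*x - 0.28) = -6.9881*x^5 + 2.6521*x^4 - 4.4705*x^3 + 0.3794*x^2 - 0.0465*x + 0.07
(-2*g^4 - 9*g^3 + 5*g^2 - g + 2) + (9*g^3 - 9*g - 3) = -2*g^4 + 5*g^2 - 10*g - 1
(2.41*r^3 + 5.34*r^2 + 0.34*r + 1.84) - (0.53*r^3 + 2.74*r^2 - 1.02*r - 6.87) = 1.88*r^3 + 2.6*r^2 + 1.36*r + 8.71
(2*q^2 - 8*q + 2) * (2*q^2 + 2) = 4*q^4 - 16*q^3 + 8*q^2 - 16*q + 4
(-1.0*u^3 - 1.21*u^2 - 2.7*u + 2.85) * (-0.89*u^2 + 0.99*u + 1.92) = 0.89*u^5 + 0.0869*u^4 - 0.7149*u^3 - 7.5327*u^2 - 2.3625*u + 5.472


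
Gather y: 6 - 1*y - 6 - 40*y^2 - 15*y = -40*y^2 - 16*y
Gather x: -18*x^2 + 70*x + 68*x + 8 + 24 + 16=-18*x^2 + 138*x + 48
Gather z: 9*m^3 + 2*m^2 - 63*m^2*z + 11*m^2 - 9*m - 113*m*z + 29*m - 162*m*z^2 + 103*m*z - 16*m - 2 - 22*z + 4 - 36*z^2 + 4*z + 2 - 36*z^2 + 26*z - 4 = 9*m^3 + 13*m^2 + 4*m + z^2*(-162*m - 72) + z*(-63*m^2 - 10*m + 8)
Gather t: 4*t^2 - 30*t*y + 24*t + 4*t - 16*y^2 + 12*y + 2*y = 4*t^2 + t*(28 - 30*y) - 16*y^2 + 14*y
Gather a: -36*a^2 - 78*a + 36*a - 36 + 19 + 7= -36*a^2 - 42*a - 10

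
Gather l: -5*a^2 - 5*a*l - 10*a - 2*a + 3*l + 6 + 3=-5*a^2 - 12*a + l*(3 - 5*a) + 9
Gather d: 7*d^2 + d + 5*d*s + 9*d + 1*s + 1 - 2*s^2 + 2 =7*d^2 + d*(5*s + 10) - 2*s^2 + s + 3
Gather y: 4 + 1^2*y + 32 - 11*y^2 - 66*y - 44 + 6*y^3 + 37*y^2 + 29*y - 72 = 6*y^3 + 26*y^2 - 36*y - 80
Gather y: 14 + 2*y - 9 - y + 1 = y + 6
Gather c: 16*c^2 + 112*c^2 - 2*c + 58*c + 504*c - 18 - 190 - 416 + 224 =128*c^2 + 560*c - 400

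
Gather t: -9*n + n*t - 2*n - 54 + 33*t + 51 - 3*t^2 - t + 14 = -11*n - 3*t^2 + t*(n + 32) + 11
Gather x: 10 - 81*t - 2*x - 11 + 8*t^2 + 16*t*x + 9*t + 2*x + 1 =8*t^2 + 16*t*x - 72*t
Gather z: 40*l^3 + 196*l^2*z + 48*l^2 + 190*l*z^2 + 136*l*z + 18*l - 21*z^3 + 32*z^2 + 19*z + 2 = 40*l^3 + 48*l^2 + 18*l - 21*z^3 + z^2*(190*l + 32) + z*(196*l^2 + 136*l + 19) + 2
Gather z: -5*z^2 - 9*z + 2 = -5*z^2 - 9*z + 2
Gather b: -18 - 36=-54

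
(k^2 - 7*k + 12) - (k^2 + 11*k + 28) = -18*k - 16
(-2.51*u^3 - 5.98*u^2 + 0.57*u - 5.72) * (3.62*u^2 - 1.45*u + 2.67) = -9.0862*u^5 - 18.0081*u^4 + 4.0327*u^3 - 37.4995*u^2 + 9.8159*u - 15.2724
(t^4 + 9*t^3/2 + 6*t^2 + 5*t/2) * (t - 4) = t^5 + t^4/2 - 12*t^3 - 43*t^2/2 - 10*t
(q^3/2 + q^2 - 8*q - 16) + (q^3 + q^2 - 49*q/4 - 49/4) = 3*q^3/2 + 2*q^2 - 81*q/4 - 113/4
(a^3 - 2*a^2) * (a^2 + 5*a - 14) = a^5 + 3*a^4 - 24*a^3 + 28*a^2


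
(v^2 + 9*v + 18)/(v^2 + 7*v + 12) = (v + 6)/(v + 4)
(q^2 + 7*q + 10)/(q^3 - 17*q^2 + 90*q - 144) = (q^2 + 7*q + 10)/(q^3 - 17*q^2 + 90*q - 144)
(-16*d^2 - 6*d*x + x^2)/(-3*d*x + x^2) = (16*d^2 + 6*d*x - x^2)/(x*(3*d - x))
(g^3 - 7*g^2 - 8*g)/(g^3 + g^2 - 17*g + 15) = g*(g^2 - 7*g - 8)/(g^3 + g^2 - 17*g + 15)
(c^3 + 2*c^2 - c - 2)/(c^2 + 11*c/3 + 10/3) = 3*(c^2 - 1)/(3*c + 5)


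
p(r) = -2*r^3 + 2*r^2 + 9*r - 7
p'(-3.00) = -57.00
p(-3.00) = 38.00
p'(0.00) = 9.00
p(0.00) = -7.00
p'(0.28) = 9.65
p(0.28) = -4.37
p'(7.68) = -314.17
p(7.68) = -725.88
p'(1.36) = 3.34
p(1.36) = 3.91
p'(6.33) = -206.09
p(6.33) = -377.16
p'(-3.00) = -57.00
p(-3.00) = 38.00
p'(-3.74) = -89.89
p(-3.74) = 91.94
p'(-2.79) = -48.86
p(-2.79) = 26.89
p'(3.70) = -58.34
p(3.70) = -47.63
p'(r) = -6*r^2 + 4*r + 9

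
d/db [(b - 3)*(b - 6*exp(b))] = b - (b - 3)*(6*exp(b) - 1) - 6*exp(b)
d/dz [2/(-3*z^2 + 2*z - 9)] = 4*(3*z - 1)/(3*z^2 - 2*z + 9)^2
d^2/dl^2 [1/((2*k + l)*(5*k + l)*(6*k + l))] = 2*(1924*k^4 + 1848*k^3*l + 663*k^2*l^2 + 104*k*l^3 + 6*l^4)/(216000*k^9 + 561600*k^8*l + 627120*k^7*l^2 + 394768*k^6*l^3 + 154596*k^5*l^4 + 39156*k^4*l^5 + 6433*k^3*l^6 + 663*k^2*l^7 + 39*k*l^8 + l^9)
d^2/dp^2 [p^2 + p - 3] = 2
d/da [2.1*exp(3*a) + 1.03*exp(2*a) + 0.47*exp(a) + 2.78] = (6.3*exp(2*a) + 2.06*exp(a) + 0.47)*exp(a)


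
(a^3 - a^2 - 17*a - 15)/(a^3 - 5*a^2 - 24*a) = (a^2 - 4*a - 5)/(a*(a - 8))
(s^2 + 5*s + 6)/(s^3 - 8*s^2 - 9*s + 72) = (s + 2)/(s^2 - 11*s + 24)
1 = 1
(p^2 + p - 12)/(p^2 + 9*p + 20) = (p - 3)/(p + 5)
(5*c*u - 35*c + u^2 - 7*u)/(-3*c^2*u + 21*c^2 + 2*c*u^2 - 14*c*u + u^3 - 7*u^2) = (5*c + u)/(-3*c^2 + 2*c*u + u^2)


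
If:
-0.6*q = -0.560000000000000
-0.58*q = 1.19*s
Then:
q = 0.93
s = -0.45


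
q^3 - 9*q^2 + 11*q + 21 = (q - 7)*(q - 3)*(q + 1)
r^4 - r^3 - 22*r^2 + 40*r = r*(r - 4)*(r - 2)*(r + 5)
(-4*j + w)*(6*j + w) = -24*j^2 + 2*j*w + w^2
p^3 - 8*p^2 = p^2*(p - 8)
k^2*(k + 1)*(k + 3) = k^4 + 4*k^3 + 3*k^2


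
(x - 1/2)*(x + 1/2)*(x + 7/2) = x^3 + 7*x^2/2 - x/4 - 7/8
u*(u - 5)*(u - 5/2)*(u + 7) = u^4 - u^3/2 - 40*u^2 + 175*u/2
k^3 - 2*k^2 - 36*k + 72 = (k - 6)*(k - 2)*(k + 6)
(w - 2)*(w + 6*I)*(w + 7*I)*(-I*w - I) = -I*w^4 + 13*w^3 + I*w^3 - 13*w^2 + 44*I*w^2 - 26*w - 42*I*w - 84*I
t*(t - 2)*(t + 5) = t^3 + 3*t^2 - 10*t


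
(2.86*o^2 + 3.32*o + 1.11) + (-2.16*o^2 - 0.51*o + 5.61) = 0.7*o^2 + 2.81*o + 6.72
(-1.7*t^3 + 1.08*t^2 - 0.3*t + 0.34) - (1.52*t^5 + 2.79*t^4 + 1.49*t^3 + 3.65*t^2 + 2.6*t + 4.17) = -1.52*t^5 - 2.79*t^4 - 3.19*t^3 - 2.57*t^2 - 2.9*t - 3.83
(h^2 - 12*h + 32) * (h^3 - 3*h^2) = h^5 - 15*h^4 + 68*h^3 - 96*h^2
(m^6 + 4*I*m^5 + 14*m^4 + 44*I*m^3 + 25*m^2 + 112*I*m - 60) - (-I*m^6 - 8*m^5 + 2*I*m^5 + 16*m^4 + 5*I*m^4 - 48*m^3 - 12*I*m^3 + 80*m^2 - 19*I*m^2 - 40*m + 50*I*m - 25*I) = m^6 + I*m^6 + 8*m^5 + 2*I*m^5 - 2*m^4 - 5*I*m^4 + 48*m^3 + 56*I*m^3 - 55*m^2 + 19*I*m^2 + 40*m + 62*I*m - 60 + 25*I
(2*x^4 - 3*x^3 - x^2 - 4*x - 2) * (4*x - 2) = 8*x^5 - 16*x^4 + 2*x^3 - 14*x^2 + 4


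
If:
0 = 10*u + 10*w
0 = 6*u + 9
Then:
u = -3/2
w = 3/2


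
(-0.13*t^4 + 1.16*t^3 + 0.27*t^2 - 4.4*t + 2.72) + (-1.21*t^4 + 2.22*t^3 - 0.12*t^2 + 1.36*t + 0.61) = -1.34*t^4 + 3.38*t^3 + 0.15*t^2 - 3.04*t + 3.33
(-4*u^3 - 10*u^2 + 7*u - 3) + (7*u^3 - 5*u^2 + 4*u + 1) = 3*u^3 - 15*u^2 + 11*u - 2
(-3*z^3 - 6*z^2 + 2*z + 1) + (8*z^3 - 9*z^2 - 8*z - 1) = 5*z^3 - 15*z^2 - 6*z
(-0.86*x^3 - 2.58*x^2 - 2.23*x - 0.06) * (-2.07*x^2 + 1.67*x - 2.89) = 1.7802*x^5 + 3.9044*x^4 + 2.7929*x^3 + 3.8563*x^2 + 6.3445*x + 0.1734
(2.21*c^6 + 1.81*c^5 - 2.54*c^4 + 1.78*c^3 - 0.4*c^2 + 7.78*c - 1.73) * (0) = 0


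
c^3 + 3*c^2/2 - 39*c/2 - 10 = (c - 4)*(c + 1/2)*(c + 5)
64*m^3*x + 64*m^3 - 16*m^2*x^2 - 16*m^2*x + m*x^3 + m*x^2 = (-8*m + x)^2*(m*x + m)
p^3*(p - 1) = p^4 - p^3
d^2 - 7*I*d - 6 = (d - 6*I)*(d - I)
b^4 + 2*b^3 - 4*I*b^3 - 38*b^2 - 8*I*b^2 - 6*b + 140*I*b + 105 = (b - 5)*(b + 7)*(b - 3*I)*(b - I)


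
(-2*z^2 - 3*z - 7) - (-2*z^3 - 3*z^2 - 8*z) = 2*z^3 + z^2 + 5*z - 7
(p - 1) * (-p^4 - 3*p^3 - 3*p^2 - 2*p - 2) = -p^5 - 2*p^4 + p^2 + 2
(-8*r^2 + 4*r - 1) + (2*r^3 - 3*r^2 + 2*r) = 2*r^3 - 11*r^2 + 6*r - 1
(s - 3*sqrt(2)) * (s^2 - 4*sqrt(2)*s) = s^3 - 7*sqrt(2)*s^2 + 24*s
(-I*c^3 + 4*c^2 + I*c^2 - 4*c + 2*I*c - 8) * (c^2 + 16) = -I*c^5 + 4*c^4 + I*c^4 - 4*c^3 - 14*I*c^3 + 56*c^2 + 16*I*c^2 - 64*c + 32*I*c - 128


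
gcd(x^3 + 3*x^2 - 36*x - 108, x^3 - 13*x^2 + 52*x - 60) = x - 6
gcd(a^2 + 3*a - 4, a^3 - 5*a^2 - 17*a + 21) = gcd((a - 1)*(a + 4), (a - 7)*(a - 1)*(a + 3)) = a - 1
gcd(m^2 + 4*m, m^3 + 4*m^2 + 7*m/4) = m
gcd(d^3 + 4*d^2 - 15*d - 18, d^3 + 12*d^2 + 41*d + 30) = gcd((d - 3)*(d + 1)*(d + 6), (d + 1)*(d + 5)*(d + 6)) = d^2 + 7*d + 6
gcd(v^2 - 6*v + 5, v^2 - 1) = v - 1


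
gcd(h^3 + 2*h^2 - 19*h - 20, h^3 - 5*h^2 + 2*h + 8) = h^2 - 3*h - 4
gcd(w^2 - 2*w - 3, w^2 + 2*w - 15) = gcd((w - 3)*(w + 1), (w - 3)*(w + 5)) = w - 3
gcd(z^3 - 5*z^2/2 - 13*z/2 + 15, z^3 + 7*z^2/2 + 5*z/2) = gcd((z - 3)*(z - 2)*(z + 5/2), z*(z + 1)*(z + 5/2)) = z + 5/2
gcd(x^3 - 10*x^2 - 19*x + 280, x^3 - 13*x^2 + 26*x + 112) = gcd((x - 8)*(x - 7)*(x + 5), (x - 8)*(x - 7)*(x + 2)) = x^2 - 15*x + 56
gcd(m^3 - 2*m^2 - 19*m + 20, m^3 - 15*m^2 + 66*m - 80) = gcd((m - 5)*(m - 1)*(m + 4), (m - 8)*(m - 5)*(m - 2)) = m - 5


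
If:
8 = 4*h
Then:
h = 2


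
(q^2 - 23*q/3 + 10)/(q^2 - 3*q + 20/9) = 3*(q - 6)/(3*q - 4)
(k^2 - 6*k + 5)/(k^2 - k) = (k - 5)/k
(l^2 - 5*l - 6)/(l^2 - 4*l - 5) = (l - 6)/(l - 5)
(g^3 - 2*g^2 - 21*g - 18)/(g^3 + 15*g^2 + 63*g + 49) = (g^2 - 3*g - 18)/(g^2 + 14*g + 49)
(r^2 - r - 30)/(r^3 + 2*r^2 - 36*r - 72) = (r + 5)/(r^2 + 8*r + 12)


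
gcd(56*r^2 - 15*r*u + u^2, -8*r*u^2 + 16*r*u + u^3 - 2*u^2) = 8*r - u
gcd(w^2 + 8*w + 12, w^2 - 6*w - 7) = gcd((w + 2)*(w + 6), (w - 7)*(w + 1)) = 1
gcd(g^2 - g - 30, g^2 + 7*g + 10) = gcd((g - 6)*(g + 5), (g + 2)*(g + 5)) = g + 5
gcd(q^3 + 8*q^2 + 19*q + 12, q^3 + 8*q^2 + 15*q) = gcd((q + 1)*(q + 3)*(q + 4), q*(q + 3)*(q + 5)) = q + 3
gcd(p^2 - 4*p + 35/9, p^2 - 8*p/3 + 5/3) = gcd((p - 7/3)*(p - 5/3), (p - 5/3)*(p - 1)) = p - 5/3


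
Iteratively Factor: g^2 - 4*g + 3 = (g - 1)*(g - 3)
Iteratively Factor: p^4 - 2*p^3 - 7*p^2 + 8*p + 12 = (p - 3)*(p^3 + p^2 - 4*p - 4) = (p - 3)*(p + 2)*(p^2 - p - 2) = (p - 3)*(p - 2)*(p + 2)*(p + 1)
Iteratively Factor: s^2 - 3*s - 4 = (s + 1)*(s - 4)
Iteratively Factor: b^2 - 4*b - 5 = (b + 1)*(b - 5)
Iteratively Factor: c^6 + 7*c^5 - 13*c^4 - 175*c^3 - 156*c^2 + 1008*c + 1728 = (c + 4)*(c^5 + 3*c^4 - 25*c^3 - 75*c^2 + 144*c + 432) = (c - 4)*(c + 4)*(c^4 + 7*c^3 + 3*c^2 - 63*c - 108) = (c - 4)*(c + 3)*(c + 4)*(c^3 + 4*c^2 - 9*c - 36) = (c - 4)*(c - 3)*(c + 3)*(c + 4)*(c^2 + 7*c + 12) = (c - 4)*(c - 3)*(c + 3)*(c + 4)^2*(c + 3)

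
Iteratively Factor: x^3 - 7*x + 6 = (x - 2)*(x^2 + 2*x - 3) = (x - 2)*(x - 1)*(x + 3)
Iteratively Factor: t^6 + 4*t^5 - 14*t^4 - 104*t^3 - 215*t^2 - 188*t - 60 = (t - 5)*(t^5 + 9*t^4 + 31*t^3 + 51*t^2 + 40*t + 12) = (t - 5)*(t + 2)*(t^4 + 7*t^3 + 17*t^2 + 17*t + 6) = (t - 5)*(t + 2)^2*(t^3 + 5*t^2 + 7*t + 3) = (t - 5)*(t + 1)*(t + 2)^2*(t^2 + 4*t + 3) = (t - 5)*(t + 1)^2*(t + 2)^2*(t + 3)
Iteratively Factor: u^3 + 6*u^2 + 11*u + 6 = (u + 2)*(u^2 + 4*u + 3) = (u + 2)*(u + 3)*(u + 1)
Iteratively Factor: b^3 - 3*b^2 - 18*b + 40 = (b - 2)*(b^2 - b - 20) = (b - 5)*(b - 2)*(b + 4)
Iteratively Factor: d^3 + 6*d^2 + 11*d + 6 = (d + 3)*(d^2 + 3*d + 2) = (d + 2)*(d + 3)*(d + 1)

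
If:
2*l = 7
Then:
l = 7/2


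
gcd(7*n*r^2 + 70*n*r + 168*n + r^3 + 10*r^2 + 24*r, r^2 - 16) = r + 4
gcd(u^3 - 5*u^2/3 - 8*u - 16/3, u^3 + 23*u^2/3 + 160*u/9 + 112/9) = u + 4/3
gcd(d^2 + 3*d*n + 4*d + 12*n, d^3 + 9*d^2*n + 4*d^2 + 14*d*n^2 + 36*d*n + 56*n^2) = d + 4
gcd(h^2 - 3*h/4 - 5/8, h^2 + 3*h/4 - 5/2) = h - 5/4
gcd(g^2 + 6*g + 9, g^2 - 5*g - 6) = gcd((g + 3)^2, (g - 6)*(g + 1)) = 1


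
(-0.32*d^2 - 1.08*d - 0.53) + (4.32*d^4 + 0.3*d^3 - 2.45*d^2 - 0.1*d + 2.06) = 4.32*d^4 + 0.3*d^3 - 2.77*d^2 - 1.18*d + 1.53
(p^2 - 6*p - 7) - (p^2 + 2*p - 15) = 8 - 8*p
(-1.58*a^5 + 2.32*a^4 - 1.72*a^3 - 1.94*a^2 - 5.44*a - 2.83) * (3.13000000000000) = -4.9454*a^5 + 7.2616*a^4 - 5.3836*a^3 - 6.0722*a^2 - 17.0272*a - 8.8579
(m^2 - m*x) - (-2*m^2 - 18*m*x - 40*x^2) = 3*m^2 + 17*m*x + 40*x^2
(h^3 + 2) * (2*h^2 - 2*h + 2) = 2*h^5 - 2*h^4 + 2*h^3 + 4*h^2 - 4*h + 4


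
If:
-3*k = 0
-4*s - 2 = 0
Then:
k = 0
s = -1/2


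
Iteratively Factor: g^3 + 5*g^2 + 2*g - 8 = (g + 4)*(g^2 + g - 2) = (g + 2)*(g + 4)*(g - 1)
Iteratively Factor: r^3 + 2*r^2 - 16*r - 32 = (r - 4)*(r^2 + 6*r + 8) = (r - 4)*(r + 4)*(r + 2)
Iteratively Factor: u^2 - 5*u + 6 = (u - 2)*(u - 3)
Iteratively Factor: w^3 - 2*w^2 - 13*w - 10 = (w + 2)*(w^2 - 4*w - 5) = (w + 1)*(w + 2)*(w - 5)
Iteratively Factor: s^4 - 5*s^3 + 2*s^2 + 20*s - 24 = (s - 3)*(s^3 - 2*s^2 - 4*s + 8) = (s - 3)*(s - 2)*(s^2 - 4) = (s - 3)*(s - 2)^2*(s + 2)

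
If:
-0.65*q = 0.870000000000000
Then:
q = -1.34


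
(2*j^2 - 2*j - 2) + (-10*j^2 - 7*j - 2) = -8*j^2 - 9*j - 4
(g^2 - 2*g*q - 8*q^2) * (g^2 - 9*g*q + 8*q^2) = g^4 - 11*g^3*q + 18*g^2*q^2 + 56*g*q^3 - 64*q^4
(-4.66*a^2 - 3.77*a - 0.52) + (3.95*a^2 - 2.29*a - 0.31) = -0.71*a^2 - 6.06*a - 0.83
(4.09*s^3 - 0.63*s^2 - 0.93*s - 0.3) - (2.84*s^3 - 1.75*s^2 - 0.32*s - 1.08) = 1.25*s^3 + 1.12*s^2 - 0.61*s + 0.78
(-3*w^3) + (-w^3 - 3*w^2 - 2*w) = -4*w^3 - 3*w^2 - 2*w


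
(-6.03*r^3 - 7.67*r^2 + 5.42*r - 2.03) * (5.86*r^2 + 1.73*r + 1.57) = -35.3358*r^5 - 55.3781*r^4 + 9.025*r^3 - 14.5611*r^2 + 4.9975*r - 3.1871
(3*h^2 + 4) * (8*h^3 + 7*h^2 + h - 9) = 24*h^5 + 21*h^4 + 35*h^3 + h^2 + 4*h - 36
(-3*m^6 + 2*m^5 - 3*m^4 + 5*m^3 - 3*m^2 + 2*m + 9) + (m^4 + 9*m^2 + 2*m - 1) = -3*m^6 + 2*m^5 - 2*m^4 + 5*m^3 + 6*m^2 + 4*m + 8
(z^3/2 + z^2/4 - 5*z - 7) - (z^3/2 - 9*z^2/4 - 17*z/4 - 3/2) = 5*z^2/2 - 3*z/4 - 11/2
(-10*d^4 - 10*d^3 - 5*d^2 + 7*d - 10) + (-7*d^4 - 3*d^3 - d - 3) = -17*d^4 - 13*d^3 - 5*d^2 + 6*d - 13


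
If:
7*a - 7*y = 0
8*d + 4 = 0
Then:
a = y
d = -1/2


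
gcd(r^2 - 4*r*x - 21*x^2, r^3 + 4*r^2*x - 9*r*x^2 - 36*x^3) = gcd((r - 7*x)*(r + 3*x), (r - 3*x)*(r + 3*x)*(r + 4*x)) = r + 3*x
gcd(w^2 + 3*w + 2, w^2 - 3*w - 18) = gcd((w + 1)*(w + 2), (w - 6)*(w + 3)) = 1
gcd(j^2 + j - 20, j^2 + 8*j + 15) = j + 5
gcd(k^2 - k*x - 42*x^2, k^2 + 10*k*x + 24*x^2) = k + 6*x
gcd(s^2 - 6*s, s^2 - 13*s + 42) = s - 6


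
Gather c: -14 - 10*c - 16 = -10*c - 30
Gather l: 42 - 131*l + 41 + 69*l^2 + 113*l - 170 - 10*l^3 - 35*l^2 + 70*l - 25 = -10*l^3 + 34*l^2 + 52*l - 112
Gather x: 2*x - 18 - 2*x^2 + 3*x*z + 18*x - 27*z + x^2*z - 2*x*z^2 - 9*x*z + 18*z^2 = x^2*(z - 2) + x*(-2*z^2 - 6*z + 20) + 18*z^2 - 27*z - 18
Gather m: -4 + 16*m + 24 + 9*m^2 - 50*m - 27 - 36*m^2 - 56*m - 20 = -27*m^2 - 90*m - 27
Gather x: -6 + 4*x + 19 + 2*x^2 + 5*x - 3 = 2*x^2 + 9*x + 10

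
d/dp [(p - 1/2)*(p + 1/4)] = 2*p - 1/4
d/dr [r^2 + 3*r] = 2*r + 3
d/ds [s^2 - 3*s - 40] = 2*s - 3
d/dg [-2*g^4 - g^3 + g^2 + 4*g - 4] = -8*g^3 - 3*g^2 + 2*g + 4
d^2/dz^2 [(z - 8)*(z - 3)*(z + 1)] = 6*z - 20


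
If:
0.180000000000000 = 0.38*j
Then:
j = 0.47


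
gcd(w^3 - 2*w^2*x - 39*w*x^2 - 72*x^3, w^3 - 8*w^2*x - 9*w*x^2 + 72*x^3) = -w^2 + 5*w*x + 24*x^2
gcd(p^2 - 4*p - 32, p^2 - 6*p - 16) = p - 8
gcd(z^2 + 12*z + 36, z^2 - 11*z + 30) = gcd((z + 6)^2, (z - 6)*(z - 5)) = 1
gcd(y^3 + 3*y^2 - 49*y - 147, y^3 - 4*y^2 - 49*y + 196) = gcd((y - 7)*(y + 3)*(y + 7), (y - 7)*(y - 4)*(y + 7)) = y^2 - 49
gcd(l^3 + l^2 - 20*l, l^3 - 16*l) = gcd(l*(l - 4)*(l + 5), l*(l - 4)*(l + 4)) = l^2 - 4*l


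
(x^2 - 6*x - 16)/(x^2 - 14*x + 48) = (x + 2)/(x - 6)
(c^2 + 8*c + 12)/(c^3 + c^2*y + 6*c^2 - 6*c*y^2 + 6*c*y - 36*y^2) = (-c - 2)/(-c^2 - c*y + 6*y^2)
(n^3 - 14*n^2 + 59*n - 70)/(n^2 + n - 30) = (n^2 - 9*n + 14)/(n + 6)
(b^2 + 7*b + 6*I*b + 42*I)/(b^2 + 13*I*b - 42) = (b + 7)/(b + 7*I)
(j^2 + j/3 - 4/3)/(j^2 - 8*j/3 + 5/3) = (3*j + 4)/(3*j - 5)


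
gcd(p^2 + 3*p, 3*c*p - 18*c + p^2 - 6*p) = 1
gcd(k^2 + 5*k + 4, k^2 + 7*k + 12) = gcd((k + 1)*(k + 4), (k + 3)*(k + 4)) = k + 4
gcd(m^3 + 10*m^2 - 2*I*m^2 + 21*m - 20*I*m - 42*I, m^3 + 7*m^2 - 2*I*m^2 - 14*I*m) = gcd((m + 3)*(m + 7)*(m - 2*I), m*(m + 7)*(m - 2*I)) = m^2 + m*(7 - 2*I) - 14*I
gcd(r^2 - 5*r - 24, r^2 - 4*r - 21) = r + 3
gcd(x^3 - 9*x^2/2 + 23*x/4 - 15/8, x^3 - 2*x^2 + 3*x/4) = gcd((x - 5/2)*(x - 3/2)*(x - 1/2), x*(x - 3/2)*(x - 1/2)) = x^2 - 2*x + 3/4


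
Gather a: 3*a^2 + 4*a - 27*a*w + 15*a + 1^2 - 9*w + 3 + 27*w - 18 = 3*a^2 + a*(19 - 27*w) + 18*w - 14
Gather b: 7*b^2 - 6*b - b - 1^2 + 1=7*b^2 - 7*b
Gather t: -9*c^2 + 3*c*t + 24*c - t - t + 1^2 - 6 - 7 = -9*c^2 + 24*c + t*(3*c - 2) - 12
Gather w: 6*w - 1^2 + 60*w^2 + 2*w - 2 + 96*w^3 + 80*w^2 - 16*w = 96*w^3 + 140*w^2 - 8*w - 3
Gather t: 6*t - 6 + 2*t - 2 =8*t - 8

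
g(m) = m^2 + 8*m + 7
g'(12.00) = 32.00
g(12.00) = 247.00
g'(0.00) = 8.00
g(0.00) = 7.00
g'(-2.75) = 2.50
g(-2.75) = -7.44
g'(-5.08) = -2.16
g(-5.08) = -7.83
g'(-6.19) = -4.38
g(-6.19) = -4.20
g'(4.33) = 16.66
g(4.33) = 60.39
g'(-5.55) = -3.10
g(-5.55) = -6.60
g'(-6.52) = -5.04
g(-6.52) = -2.65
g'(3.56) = 15.12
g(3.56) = 48.15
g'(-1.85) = 4.30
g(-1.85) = -4.38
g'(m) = 2*m + 8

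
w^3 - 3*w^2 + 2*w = w*(w - 2)*(w - 1)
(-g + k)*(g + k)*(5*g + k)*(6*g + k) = -30*g^4 - 11*g^3*k + 29*g^2*k^2 + 11*g*k^3 + k^4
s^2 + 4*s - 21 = (s - 3)*(s + 7)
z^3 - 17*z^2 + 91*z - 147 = (z - 7)^2*(z - 3)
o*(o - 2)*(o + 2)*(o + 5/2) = o^4 + 5*o^3/2 - 4*o^2 - 10*o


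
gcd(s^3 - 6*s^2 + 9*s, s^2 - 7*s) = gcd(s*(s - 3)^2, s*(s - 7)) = s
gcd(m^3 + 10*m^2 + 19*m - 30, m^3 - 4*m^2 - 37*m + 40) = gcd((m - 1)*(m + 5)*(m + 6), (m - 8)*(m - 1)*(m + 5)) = m^2 + 4*m - 5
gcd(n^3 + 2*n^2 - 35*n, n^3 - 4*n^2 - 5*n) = n^2 - 5*n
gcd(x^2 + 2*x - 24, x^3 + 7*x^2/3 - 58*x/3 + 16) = x + 6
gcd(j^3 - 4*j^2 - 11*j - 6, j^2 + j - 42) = j - 6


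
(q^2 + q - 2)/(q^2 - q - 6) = (q - 1)/(q - 3)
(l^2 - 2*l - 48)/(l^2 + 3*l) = (l^2 - 2*l - 48)/(l*(l + 3))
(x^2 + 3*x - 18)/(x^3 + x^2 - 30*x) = (x - 3)/(x*(x - 5))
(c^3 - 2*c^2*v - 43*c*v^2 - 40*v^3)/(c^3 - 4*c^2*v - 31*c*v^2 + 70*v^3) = (c^2 - 7*c*v - 8*v^2)/(c^2 - 9*c*v + 14*v^2)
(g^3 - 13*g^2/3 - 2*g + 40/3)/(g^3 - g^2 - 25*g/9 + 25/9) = 3*(g^2 - 6*g + 8)/(3*g^2 - 8*g + 5)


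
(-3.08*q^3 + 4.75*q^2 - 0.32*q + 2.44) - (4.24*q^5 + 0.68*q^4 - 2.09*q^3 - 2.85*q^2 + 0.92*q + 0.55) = -4.24*q^5 - 0.68*q^4 - 0.99*q^3 + 7.6*q^2 - 1.24*q + 1.89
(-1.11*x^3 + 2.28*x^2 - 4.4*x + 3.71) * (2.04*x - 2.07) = -2.2644*x^4 + 6.9489*x^3 - 13.6956*x^2 + 16.6764*x - 7.6797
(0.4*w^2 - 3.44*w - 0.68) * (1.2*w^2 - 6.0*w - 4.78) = 0.48*w^4 - 6.528*w^3 + 17.912*w^2 + 20.5232*w + 3.2504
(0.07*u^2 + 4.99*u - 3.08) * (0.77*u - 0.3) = 0.0539*u^3 + 3.8213*u^2 - 3.8686*u + 0.924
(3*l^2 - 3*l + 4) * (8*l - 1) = 24*l^3 - 27*l^2 + 35*l - 4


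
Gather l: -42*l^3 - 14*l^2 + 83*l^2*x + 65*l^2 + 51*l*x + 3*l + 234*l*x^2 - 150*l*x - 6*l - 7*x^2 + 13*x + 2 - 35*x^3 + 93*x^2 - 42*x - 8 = -42*l^3 + l^2*(83*x + 51) + l*(234*x^2 - 99*x - 3) - 35*x^3 + 86*x^2 - 29*x - 6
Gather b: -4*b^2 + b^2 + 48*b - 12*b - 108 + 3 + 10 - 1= -3*b^2 + 36*b - 96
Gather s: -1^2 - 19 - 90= -110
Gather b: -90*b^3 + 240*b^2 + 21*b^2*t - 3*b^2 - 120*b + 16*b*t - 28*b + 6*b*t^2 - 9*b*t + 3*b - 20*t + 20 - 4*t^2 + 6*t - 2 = -90*b^3 + b^2*(21*t + 237) + b*(6*t^2 + 7*t - 145) - 4*t^2 - 14*t + 18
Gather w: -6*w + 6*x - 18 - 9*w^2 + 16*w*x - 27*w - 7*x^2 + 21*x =-9*w^2 + w*(16*x - 33) - 7*x^2 + 27*x - 18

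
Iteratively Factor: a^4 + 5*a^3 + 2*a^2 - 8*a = (a + 4)*(a^3 + a^2 - 2*a) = a*(a + 4)*(a^2 + a - 2) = a*(a - 1)*(a + 4)*(a + 2)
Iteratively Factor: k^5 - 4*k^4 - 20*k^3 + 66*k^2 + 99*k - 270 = (k + 3)*(k^4 - 7*k^3 + k^2 + 63*k - 90) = (k - 3)*(k + 3)*(k^3 - 4*k^2 - 11*k + 30) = (k - 3)*(k + 3)^2*(k^2 - 7*k + 10) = (k - 3)*(k - 2)*(k + 3)^2*(k - 5)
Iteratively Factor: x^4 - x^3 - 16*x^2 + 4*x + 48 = (x + 2)*(x^3 - 3*x^2 - 10*x + 24) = (x + 2)*(x + 3)*(x^2 - 6*x + 8) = (x - 2)*(x + 2)*(x + 3)*(x - 4)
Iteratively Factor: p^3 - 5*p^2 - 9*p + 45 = (p + 3)*(p^2 - 8*p + 15) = (p - 5)*(p + 3)*(p - 3)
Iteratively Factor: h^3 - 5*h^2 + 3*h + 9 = (h - 3)*(h^2 - 2*h - 3) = (h - 3)*(h + 1)*(h - 3)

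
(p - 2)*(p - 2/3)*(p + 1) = p^3 - 5*p^2/3 - 4*p/3 + 4/3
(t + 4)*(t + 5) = t^2 + 9*t + 20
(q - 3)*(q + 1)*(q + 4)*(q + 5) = q^4 + 7*q^3 - q^2 - 67*q - 60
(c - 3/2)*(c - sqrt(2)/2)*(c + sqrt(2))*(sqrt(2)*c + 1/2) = sqrt(2)*c^4 - 3*sqrt(2)*c^3/2 + 3*c^3/2 - 9*c^2/4 - 3*sqrt(2)*c^2/4 - c/2 + 9*sqrt(2)*c/8 + 3/4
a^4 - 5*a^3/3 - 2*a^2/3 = a^2*(a - 2)*(a + 1/3)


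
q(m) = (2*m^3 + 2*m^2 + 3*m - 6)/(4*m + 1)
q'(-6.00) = -5.57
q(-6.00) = 16.70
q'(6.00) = 6.42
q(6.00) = 20.64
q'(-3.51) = -2.98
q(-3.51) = 6.01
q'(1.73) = 2.53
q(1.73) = 1.96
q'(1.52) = 2.43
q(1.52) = 1.44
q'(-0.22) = 1849.11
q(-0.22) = -54.87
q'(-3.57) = -3.04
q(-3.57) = 6.19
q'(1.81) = 2.58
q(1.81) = 2.17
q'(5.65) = 6.07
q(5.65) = 18.45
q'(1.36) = 2.38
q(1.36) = 1.06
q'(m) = (6*m^2 + 4*m + 3)/(4*m + 1) - 4*(2*m^3 + 2*m^2 + 3*m - 6)/(4*m + 1)^2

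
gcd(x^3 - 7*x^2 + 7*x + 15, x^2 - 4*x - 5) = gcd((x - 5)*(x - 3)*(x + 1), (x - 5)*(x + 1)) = x^2 - 4*x - 5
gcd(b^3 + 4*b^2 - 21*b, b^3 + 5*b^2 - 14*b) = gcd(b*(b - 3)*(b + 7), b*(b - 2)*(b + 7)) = b^2 + 7*b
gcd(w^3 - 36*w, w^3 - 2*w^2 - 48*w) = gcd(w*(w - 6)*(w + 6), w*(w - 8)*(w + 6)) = w^2 + 6*w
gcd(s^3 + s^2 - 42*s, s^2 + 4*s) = s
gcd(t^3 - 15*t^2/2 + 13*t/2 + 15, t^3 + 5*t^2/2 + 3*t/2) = t + 1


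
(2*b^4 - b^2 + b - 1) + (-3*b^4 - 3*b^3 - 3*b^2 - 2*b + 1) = -b^4 - 3*b^3 - 4*b^2 - b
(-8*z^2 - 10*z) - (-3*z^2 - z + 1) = -5*z^2 - 9*z - 1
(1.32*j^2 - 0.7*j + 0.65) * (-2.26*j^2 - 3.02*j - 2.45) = -2.9832*j^4 - 2.4044*j^3 - 2.589*j^2 - 0.248*j - 1.5925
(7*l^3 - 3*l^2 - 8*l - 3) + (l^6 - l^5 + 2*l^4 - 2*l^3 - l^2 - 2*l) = l^6 - l^5 + 2*l^4 + 5*l^3 - 4*l^2 - 10*l - 3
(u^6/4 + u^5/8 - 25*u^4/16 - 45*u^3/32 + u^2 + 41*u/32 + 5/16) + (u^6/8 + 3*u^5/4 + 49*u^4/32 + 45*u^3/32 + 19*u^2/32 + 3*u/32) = 3*u^6/8 + 7*u^5/8 - u^4/32 + 51*u^2/32 + 11*u/8 + 5/16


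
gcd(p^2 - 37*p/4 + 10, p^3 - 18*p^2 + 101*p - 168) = p - 8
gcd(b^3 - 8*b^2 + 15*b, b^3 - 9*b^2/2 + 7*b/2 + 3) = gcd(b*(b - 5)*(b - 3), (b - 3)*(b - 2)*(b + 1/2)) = b - 3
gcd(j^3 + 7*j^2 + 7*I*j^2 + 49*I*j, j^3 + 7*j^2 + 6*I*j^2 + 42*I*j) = j^2 + 7*j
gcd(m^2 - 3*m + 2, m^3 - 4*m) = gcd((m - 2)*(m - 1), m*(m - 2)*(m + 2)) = m - 2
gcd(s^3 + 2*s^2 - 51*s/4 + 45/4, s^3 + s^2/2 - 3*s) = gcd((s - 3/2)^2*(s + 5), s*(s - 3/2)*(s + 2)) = s - 3/2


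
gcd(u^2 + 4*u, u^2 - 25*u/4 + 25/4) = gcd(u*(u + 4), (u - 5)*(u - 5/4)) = 1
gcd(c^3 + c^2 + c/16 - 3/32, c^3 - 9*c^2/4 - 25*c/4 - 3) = c + 3/4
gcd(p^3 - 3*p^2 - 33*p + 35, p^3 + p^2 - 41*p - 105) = p^2 - 2*p - 35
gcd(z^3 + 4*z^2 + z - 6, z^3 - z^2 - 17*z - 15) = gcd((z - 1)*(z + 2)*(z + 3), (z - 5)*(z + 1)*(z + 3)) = z + 3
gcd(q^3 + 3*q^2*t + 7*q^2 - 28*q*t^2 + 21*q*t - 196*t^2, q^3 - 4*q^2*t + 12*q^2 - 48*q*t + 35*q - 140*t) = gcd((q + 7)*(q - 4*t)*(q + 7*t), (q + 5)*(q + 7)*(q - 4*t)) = q^2 - 4*q*t + 7*q - 28*t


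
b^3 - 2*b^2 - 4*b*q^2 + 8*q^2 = (b - 2)*(b - 2*q)*(b + 2*q)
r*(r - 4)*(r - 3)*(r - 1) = r^4 - 8*r^3 + 19*r^2 - 12*r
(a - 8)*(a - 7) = a^2 - 15*a + 56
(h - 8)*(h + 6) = h^2 - 2*h - 48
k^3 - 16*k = k*(k - 4)*(k + 4)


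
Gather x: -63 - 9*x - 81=-9*x - 144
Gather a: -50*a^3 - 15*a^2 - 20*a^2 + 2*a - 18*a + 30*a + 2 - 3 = -50*a^3 - 35*a^2 + 14*a - 1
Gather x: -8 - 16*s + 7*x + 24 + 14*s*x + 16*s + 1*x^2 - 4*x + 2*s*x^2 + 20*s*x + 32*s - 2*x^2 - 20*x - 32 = 32*s + x^2*(2*s - 1) + x*(34*s - 17) - 16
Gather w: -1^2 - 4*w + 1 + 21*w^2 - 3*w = 21*w^2 - 7*w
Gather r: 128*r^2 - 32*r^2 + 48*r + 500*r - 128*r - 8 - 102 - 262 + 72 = 96*r^2 + 420*r - 300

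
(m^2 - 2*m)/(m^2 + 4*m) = (m - 2)/(m + 4)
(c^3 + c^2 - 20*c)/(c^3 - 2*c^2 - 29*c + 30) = c*(c - 4)/(c^2 - 7*c + 6)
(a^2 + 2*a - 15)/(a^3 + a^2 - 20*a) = (a - 3)/(a*(a - 4))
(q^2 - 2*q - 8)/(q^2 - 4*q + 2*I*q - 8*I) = (q + 2)/(q + 2*I)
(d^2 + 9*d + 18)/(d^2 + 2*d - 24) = (d + 3)/(d - 4)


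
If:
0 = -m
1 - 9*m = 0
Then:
No Solution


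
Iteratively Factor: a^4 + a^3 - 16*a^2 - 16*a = (a + 1)*(a^3 - 16*a) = (a + 1)*(a + 4)*(a^2 - 4*a) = a*(a + 1)*(a + 4)*(a - 4)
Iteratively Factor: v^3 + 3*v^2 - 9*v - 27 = (v + 3)*(v^2 - 9) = (v - 3)*(v + 3)*(v + 3)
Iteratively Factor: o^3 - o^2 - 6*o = (o)*(o^2 - o - 6) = o*(o - 3)*(o + 2)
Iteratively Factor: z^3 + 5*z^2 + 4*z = (z)*(z^2 + 5*z + 4) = z*(z + 1)*(z + 4)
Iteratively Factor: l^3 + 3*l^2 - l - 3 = (l + 1)*(l^2 + 2*l - 3) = (l - 1)*(l + 1)*(l + 3)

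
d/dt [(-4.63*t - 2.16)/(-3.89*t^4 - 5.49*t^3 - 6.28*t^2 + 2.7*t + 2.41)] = (18.0107*t^4 + 25.4187*t^3 + 29.0764*t^2 - 12.501*t - (4.63*t + 2.16)*(15.56*t^3 + 16.47*t^2 + 12.56*t - 2.7) - 11.1583)/(3.89*t^4 + 5.49*t^3 + 6.28*t^2 - 2.7*t - 2.41)^2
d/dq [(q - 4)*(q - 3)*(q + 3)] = 3*q^2 - 8*q - 9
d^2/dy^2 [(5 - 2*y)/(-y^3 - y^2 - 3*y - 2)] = 2*((2*y - 5)*(3*y^2 + 2*y + 3)^2 - (6*y^2 + 4*y + (2*y - 5)*(3*y + 1) + 6)*(y^3 + y^2 + 3*y + 2))/(y^3 + y^2 + 3*y + 2)^3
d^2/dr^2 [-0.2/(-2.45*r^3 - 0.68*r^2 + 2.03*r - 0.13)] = (-(2.94*r + 0.272)*(2.45*r^3 + 0.68*r^2 - 2.03*r + 0.13) + 0.2*(7.35*r^2 + 1.36*r - 2.03)*(14.7*r^2 + 2.72*r - 4.06))/(2.45*r^3 + 0.68*r^2 - 2.03*r + 0.13)^3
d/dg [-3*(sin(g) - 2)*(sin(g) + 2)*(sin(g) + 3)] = 3*(-3*sin(g)^2 - 6*sin(g) + 4)*cos(g)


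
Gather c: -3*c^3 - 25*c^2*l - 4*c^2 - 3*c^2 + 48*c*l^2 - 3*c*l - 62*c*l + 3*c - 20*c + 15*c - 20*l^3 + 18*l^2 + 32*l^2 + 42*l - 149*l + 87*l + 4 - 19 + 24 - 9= -3*c^3 + c^2*(-25*l - 7) + c*(48*l^2 - 65*l - 2) - 20*l^3 + 50*l^2 - 20*l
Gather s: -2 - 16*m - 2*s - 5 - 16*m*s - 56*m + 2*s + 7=-16*m*s - 72*m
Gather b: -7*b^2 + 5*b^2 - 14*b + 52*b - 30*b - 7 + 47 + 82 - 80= -2*b^2 + 8*b + 42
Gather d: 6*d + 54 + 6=6*d + 60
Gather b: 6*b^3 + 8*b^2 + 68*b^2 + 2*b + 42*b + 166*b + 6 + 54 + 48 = 6*b^3 + 76*b^2 + 210*b + 108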